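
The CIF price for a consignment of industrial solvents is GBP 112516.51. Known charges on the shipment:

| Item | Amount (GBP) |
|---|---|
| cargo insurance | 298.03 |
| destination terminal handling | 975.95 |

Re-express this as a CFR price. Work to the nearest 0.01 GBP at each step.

Not relevant to the conversion: destination terminal — on the buyer under both terms; not part of either seller's price.
From CIF to CFR, the seller no longer bears: insurance.
CFR price = 112516.51 − 298.03 = 112218.48

CFR price: GBP 112218.48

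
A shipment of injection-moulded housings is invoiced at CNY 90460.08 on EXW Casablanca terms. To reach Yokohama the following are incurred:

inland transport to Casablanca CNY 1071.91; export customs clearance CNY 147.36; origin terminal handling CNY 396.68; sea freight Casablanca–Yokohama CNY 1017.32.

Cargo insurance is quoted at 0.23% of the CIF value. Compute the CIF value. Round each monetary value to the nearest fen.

Let C be the CIF value. C = EXW price + pre-shipment costs + freight + 0.23% × C
C − 0.23% × C = 90460.08 + 1071.91 + 147.36 + 396.68 + 1017.32
0.9977 × C = 93093.35
C = 93093.35 / 0.9977 = 93307.96
Insurance premium = 0.23% × 93307.96 = 214.61

CIF value: CNY 93307.96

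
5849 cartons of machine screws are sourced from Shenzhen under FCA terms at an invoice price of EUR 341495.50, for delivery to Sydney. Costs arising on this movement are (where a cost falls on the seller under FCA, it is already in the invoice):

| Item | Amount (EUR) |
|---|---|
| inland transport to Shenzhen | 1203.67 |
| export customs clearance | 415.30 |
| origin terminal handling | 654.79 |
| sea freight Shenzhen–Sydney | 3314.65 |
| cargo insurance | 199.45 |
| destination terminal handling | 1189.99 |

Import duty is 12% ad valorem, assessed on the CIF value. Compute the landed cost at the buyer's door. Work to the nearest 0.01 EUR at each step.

FCA: the seller delivers export-cleared goods to the carrier; the buyer bears costs from that point.
Already in the invoice (seller's account under FCA): inland to port, export clearance — exclude.
CIF value = FCA price + origin terminal + freight + insurance = 341495.50 + 654.79 + 3314.65 + 199.45 = 345664.39
Import duty = 345664.39 × 12% = 41479.73
Buyer bears: origin terminal 654.79 + freight 3314.65 + insurance 199.45 + destination terminal 1189.99 + duty 41479.73 = 46838.61
Landed cost = invoice 341495.50 + 46838.61 = 388334.11

Total landed cost: EUR 388334.11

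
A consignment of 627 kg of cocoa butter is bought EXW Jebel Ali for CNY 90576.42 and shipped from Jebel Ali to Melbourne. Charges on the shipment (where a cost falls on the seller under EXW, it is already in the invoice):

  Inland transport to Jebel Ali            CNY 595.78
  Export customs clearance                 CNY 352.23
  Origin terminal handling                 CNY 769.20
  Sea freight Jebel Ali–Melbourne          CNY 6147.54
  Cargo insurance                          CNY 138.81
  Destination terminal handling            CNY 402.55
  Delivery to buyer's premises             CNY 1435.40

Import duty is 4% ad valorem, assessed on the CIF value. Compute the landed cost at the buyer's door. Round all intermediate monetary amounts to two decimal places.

Total landed cost: CNY 104361.13

EXW: the seller makes goods available at their premises; the buyer bears all onward costs.
CIF value = EXW price + inland to port + export clearance + origin terminal + freight + insurance = 90576.42 + 595.78 + 352.23 + 769.20 + 6147.54 + 138.81 = 98579.98
Import duty = 98579.98 × 4% = 3943.20
Buyer bears: inland to port 595.78 + export clearance 352.23 + origin terminal 769.20 + freight 6147.54 + insurance 138.81 + destination terminal 402.55 + delivery 1435.40 + duty 3943.20 = 13784.71
Landed cost = invoice 90576.42 + 13784.71 = 104361.13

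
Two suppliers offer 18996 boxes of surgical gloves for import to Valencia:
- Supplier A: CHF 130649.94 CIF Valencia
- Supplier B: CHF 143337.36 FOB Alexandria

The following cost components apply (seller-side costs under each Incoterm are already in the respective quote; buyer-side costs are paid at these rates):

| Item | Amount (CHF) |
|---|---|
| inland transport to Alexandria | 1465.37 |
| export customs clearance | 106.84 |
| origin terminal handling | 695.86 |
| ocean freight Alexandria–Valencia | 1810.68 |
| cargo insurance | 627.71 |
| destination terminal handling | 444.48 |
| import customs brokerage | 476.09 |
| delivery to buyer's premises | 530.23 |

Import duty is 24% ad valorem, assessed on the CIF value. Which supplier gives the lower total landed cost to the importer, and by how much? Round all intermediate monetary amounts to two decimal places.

Supplier A is cheaper by CHF 18756.00

Supplier A (CIF):
The CIF price already equals the CIF value: 130649.94
Import duty = 130649.94 × 24% = 31355.99
Buyer bears (A): 444.48 + 476.09 + 530.23 = 1450.80
Landed cost (A) = invoice 130649.94 + 1450.80 + duty 31355.99 = 163456.73
Supplier B (FOB):
CIF value = FOB price + freight + insurance = 143337.36 + 1810.68 + 627.71 = 145775.75
Import duty = 145775.75 × 24% = 34986.18
Buyer bears (B): 1810.68 + 627.71 + 444.48 + 476.09 + 530.23 = 3889.19
Landed cost (B) = invoice 143337.36 + 3889.19 + duty 34986.18 = 182212.73
Difference = |163456.73 − 182212.73| = 18756.00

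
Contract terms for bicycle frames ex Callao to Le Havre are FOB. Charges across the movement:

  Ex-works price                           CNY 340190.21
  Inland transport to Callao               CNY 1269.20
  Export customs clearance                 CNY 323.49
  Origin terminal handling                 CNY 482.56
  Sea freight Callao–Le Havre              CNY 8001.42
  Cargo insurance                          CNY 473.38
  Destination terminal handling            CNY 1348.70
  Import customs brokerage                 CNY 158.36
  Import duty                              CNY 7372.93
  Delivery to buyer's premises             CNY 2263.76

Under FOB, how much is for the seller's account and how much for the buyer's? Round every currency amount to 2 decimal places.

Seller: CNY 342265.46; buyer: CNY 19618.55

FOB: the seller bears costs until goods are on board at the origin port; the buyer bears freight, insurance and all costs thereafter.
Seller's account: goods 340190.21 + inland to port 1269.20 + export clearance 323.49 + origin terminal 482.56 = 342265.46
Buyer's account: freight 8001.42 + insurance 473.38 + destination terminal 1348.70 + brokerage 158.36 + duty 7372.93 + delivery 2263.76 = 19618.55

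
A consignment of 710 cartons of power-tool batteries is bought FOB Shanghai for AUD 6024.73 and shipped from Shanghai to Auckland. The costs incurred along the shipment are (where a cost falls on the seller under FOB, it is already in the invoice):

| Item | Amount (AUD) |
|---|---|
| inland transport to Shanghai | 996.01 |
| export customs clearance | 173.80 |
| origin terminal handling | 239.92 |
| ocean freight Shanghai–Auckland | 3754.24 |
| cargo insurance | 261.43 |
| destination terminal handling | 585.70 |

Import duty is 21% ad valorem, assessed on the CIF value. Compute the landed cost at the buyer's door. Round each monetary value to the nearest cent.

FOB: the seller bears costs until goods are on board at the origin port; the buyer bears freight, insurance and all costs thereafter.
Already in the invoice (seller's account under FOB): inland to port, export clearance, origin terminal — exclude.
CIF value = FOB price + freight + insurance = 6024.73 + 3754.24 + 261.43 = 10040.40
Import duty = 10040.40 × 21% = 2108.48
Buyer bears: freight 3754.24 + insurance 261.43 + destination terminal 585.70 + duty 2108.48 = 6709.85
Landed cost = invoice 6024.73 + 6709.85 = 12734.58

Total landed cost: AUD 12734.58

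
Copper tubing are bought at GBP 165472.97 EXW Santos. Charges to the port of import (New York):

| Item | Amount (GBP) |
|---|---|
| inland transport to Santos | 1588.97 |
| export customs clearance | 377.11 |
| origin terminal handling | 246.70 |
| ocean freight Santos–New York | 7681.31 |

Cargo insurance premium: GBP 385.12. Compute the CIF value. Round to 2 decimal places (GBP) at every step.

CIF = EXW price + pre-shipment costs + freight + insurance
CIF = 165472.97 + 1588.97 + 377.11 + 246.70 + 7681.31 + 385.12 = 175752.18

CIF value: GBP 175752.18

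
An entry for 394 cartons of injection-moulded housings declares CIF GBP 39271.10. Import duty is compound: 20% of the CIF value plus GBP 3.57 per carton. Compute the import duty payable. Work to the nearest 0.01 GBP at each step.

Import duty: GBP 9260.80

Ad valorem component: 39271.10 × 20% = 7854.22
Specific component: 394 × 3.57 = 1406.58
Import duty = 7854.22 + 1406.58 = 9260.80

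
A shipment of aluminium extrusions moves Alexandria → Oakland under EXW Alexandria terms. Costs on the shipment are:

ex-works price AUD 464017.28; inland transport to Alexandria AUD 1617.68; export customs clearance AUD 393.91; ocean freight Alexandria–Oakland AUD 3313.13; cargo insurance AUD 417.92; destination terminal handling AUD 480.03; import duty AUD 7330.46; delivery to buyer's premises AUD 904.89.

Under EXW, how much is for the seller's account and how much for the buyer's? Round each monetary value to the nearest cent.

EXW: the seller makes goods available at their premises; the buyer bears all onward costs.
Seller's account: goods 464017.28 = 464017.28
Buyer's account: inland to port 1617.68 + export clearance 393.91 + freight 3313.13 + insurance 417.92 + destination terminal 480.03 + duty 7330.46 + delivery 904.89 = 14458.02

Seller: AUD 464017.28; buyer: AUD 14458.02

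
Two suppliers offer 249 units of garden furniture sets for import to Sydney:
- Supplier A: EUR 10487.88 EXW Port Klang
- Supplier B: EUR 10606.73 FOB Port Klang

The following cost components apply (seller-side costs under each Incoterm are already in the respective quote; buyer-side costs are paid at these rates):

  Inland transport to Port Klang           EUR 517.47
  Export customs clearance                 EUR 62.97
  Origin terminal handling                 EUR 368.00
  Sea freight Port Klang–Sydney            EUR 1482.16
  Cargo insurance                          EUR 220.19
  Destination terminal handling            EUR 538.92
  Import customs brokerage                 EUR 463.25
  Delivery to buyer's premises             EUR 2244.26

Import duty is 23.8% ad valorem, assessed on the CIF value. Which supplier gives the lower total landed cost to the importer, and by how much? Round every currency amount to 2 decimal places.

Supplier A (EXW):
CIF value = EXW price + inland to port + export clearance + origin terminal + freight + insurance = 10487.88 + 517.47 + 62.97 + 368.00 + 1482.16 + 220.19 = 13138.67
Import duty = 13138.67 × 23.8% = 3127.00
Buyer bears (A): 517.47 + 62.97 + 368.00 + 1482.16 + 220.19 + 538.92 + 463.25 + 2244.26 = 5897.22
Landed cost (A) = invoice 10487.88 + 5897.22 + duty 3127.00 = 19512.10
Supplier B (FOB):
CIF value = FOB price + freight + insurance = 10606.73 + 1482.16 + 220.19 = 12309.08
Import duty = 12309.08 × 23.8% = 2929.56
Buyer bears (B): 1482.16 + 220.19 + 538.92 + 463.25 + 2244.26 = 4948.78
Landed cost (B) = invoice 10606.73 + 4948.78 + duty 2929.56 = 18485.07
Difference = |19512.10 − 18485.07| = 1027.03

Supplier B is cheaper by EUR 1027.03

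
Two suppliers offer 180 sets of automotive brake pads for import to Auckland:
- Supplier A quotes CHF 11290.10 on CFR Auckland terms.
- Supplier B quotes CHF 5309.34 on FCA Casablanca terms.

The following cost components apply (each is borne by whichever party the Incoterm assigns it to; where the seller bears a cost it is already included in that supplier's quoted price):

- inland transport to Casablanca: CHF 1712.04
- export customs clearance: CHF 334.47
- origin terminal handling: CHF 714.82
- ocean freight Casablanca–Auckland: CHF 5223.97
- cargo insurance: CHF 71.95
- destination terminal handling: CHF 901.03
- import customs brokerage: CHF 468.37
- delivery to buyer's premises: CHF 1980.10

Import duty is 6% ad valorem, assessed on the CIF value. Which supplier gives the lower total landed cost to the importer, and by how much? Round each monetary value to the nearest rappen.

Supplier A (CFR):
CIF value = CFR price + insurance = 11290.10 + 71.95 = 11362.05
Import duty = 11362.05 × 6% = 681.72
Buyer bears (A): 71.95 + 901.03 + 468.37 + 1980.10 = 3421.45
Landed cost (A) = invoice 11290.10 + 3421.45 + duty 681.72 = 15393.27
Supplier B (FCA):
CIF value = FCA price + origin terminal + freight + insurance = 5309.34 + 714.82 + 5223.97 + 71.95 = 11320.08
Import duty = 11320.08 × 6% = 679.20
Buyer bears (B): 714.82 + 5223.97 + 71.95 + 901.03 + 468.37 + 1980.10 = 9360.24
Landed cost (B) = invoice 5309.34 + 9360.24 + duty 679.20 = 15348.78
Difference = |15393.27 − 15348.78| = 44.49

Supplier B is cheaper by CHF 44.49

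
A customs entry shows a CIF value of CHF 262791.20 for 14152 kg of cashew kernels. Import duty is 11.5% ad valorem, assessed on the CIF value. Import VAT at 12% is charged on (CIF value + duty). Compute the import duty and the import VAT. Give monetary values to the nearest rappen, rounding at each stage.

Import duty: CHF 30220.99; import VAT: CHF 35161.46

Import duty = 262791.20 × 11.5% = 30220.99
VAT base = CIF + duty = 262791.20 + 30220.99 = 293012.19
Import VAT = 293012.19 × 12% = 35161.46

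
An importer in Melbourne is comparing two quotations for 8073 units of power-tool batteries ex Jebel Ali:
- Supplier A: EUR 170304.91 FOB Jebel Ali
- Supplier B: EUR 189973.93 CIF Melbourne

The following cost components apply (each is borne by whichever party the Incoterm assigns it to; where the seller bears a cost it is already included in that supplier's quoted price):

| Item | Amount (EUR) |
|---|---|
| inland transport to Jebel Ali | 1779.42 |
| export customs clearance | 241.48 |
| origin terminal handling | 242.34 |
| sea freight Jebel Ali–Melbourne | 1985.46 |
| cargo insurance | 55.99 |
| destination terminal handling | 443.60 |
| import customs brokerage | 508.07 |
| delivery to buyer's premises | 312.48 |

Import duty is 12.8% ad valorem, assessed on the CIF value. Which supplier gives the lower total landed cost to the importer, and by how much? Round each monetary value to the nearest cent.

Supplier A is cheaper by EUR 19883.90

Supplier A (FOB):
CIF value = FOB price + freight + insurance = 170304.91 + 1985.46 + 55.99 = 172346.36
Import duty = 172346.36 × 12.8% = 22060.33
Buyer bears (A): 1985.46 + 55.99 + 443.60 + 508.07 + 312.48 = 3305.60
Landed cost (A) = invoice 170304.91 + 3305.60 + duty 22060.33 = 195670.84
Supplier B (CIF):
The CIF price already equals the CIF value: 189973.93
Import duty = 189973.93 × 12.8% = 24316.66
Buyer bears (B): 443.60 + 508.07 + 312.48 = 1264.15
Landed cost (B) = invoice 189973.93 + 1264.15 + duty 24316.66 = 215554.74
Difference = |195670.84 − 215554.74| = 19883.90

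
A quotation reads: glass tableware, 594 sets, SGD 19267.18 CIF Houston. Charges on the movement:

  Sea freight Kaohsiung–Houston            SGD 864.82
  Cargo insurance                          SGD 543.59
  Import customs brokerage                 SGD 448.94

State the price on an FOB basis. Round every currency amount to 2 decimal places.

Not relevant to the conversion: brokerage — on the buyer under both terms; not part of either seller's price.
From CIF to FOB, the seller no longer bears: freight, insurance.
FOB price = 19267.18 − 864.82 − 543.59 = 17858.77

FOB price: SGD 17858.77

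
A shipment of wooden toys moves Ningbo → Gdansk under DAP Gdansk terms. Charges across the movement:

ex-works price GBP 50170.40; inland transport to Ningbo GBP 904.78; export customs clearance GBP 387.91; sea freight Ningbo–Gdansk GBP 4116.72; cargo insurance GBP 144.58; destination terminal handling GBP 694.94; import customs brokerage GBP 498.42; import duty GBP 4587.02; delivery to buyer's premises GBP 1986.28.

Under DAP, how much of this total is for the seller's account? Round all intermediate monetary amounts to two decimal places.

Seller's account: GBP 58405.61

DAP: the seller bears all costs to the named destination except import duty and clearance.
Seller's account: goods 50170.40 + inland to port 904.78 + export clearance 387.91 + freight 4116.72 + insurance 144.58 + destination terminal 694.94 + delivery 1986.28 = 58405.61
Buyer's account: brokerage 498.42 + duty 4587.02 = 5085.44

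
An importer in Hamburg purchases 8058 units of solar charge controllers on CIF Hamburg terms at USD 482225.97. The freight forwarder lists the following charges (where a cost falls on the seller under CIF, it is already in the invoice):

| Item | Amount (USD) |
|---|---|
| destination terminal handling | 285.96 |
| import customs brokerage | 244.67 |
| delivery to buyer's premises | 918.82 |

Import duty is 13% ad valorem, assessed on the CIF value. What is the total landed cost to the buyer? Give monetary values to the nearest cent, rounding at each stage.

CIF: the seller pays costs through ocean freight and marine insurance to the destination port.
The CIF price already equals the CIF value: 482225.97
Import duty = 482225.97 × 13% = 62689.38
Buyer bears: destination terminal 285.96 + brokerage 244.67 + delivery 918.82 + duty 62689.38 = 64138.83
Landed cost = invoice 482225.97 + 64138.83 = 546364.80

Total landed cost: USD 546364.80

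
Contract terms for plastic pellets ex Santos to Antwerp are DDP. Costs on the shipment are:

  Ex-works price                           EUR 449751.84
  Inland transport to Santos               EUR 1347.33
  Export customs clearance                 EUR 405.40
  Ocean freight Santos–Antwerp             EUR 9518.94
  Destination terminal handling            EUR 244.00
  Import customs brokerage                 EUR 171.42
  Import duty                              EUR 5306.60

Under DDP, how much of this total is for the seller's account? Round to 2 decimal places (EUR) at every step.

DDP: the seller bears all costs including import duty.
Seller's account: goods 449751.84 + inland to port 1347.33 + export clearance 405.40 + freight 9518.94 + destination terminal 244.00 + brokerage 171.42 + duty 5306.60 = 466745.53
Buyer's account: 0.00

Seller's account: EUR 466745.53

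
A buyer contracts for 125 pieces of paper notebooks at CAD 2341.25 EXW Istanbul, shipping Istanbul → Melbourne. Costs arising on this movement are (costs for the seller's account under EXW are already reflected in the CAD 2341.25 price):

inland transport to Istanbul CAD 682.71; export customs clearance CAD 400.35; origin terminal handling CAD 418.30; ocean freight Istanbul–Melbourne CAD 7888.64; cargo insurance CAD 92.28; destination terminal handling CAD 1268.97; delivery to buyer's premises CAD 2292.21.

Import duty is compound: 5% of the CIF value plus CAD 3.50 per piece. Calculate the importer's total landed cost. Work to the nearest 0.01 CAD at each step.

Total landed cost: CAD 16413.39

EXW: the seller makes goods available at their premises; the buyer bears all onward costs.
CIF value = EXW price + inland to port + export clearance + origin terminal + freight + insurance = 2341.25 + 682.71 + 400.35 + 418.30 + 7888.64 + 92.28 = 11823.53
Ad valorem component: 11823.53 × 5% = 591.18
Specific component: 125 × 3.50 = 437.50
Import duty = 591.18 + 437.50 = 1028.68
Buyer bears: inland to port 682.71 + export clearance 400.35 + origin terminal 418.30 + freight 7888.64 + insurance 92.28 + destination terminal 1268.97 + delivery 2292.21 + duty 1028.68 = 14072.14
Landed cost = invoice 2341.25 + 14072.14 = 16413.39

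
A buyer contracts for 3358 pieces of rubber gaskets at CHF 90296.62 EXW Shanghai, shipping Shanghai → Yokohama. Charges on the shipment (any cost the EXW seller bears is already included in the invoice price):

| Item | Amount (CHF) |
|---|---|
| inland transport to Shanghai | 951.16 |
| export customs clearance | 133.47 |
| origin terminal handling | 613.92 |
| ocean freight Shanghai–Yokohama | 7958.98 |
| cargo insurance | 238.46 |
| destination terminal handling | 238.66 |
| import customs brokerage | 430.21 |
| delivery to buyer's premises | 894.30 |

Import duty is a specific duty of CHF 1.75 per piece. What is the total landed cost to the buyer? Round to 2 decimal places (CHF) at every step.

EXW: the seller makes goods available at their premises; the buyer bears all onward costs.
CIF value = EXW price + inland to port + export clearance + origin terminal + freight + insurance = 90296.62 + 951.16 + 133.47 + 613.92 + 7958.98 + 238.46 = 100192.61
Import duty = 3358 × 1.75 = 5876.50
Buyer bears: inland to port 951.16 + export clearance 133.47 + origin terminal 613.92 + freight 7958.98 + insurance 238.46 + destination terminal 238.66 + brokerage 430.21 + delivery 894.30 + duty 5876.50 = 17335.66
Landed cost = invoice 90296.62 + 17335.66 = 107632.28

Total landed cost: CHF 107632.28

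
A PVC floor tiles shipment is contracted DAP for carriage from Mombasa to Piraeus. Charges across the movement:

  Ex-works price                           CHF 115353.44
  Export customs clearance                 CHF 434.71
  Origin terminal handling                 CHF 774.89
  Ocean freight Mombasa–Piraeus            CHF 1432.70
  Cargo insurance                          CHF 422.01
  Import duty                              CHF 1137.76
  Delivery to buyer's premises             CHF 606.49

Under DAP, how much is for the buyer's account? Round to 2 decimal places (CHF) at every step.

Buyer's account: CHF 1137.76

DAP: the seller bears all costs to the named destination except import duty and clearance.
Seller's account: goods 115353.44 + export clearance 434.71 + origin terminal 774.89 + freight 1432.70 + insurance 422.01 + delivery 606.49 = 119024.24
Buyer's account: duty 1137.76 = 1137.76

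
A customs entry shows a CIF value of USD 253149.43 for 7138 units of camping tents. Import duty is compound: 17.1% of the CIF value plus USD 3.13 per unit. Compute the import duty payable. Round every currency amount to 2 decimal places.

Ad valorem component: 253149.43 × 17.1% = 43288.55
Specific component: 7138 × 3.13 = 22341.94
Import duty = 43288.55 + 22341.94 = 65630.49

Import duty: USD 65630.49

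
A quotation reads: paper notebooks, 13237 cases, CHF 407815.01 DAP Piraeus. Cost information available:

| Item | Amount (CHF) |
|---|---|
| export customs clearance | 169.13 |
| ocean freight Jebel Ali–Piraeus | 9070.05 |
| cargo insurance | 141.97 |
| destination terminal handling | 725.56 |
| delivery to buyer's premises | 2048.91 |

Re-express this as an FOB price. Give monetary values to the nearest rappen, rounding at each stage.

Not relevant to the conversion: export clearance — on the seller under both DAP and FOB; already in the DAP price and stays in the FOB price.
From DAP to FOB, the seller no longer bears: freight, insurance, destination terminal, delivery.
FOB price = 407815.01 − 9070.05 − 141.97 − 725.56 − 2048.91 = 395828.52

FOB price: CHF 395828.52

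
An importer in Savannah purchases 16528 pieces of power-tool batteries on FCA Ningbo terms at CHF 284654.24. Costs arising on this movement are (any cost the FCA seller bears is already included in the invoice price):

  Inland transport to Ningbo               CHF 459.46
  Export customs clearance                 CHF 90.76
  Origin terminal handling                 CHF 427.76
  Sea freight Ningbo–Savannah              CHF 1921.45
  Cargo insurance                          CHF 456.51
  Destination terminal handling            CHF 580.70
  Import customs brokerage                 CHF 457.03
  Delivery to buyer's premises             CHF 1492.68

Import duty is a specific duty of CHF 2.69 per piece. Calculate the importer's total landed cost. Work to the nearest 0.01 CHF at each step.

Total landed cost: CHF 334450.69

FCA: the seller delivers export-cleared goods to the carrier; the buyer bears costs from that point.
Already in the invoice (seller's account under FCA): inland to port, export clearance — exclude.
CIF value = FCA price + origin terminal + freight + insurance = 284654.24 + 427.76 + 1921.45 + 456.51 = 287459.96
Import duty = 16528 × 2.69 = 44460.32
Buyer bears: origin terminal 427.76 + freight 1921.45 + insurance 456.51 + destination terminal 580.70 + brokerage 457.03 + delivery 1492.68 + duty 44460.32 = 49796.45
Landed cost = invoice 284654.24 + 49796.45 = 334450.69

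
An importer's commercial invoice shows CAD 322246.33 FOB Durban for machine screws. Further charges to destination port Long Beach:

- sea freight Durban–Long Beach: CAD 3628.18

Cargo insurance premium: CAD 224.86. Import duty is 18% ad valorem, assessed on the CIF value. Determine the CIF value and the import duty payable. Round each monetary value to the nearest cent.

CIF = FOB price + freight + insurance
CIF = 322246.33 + 3628.18 + 224.86 = 326099.37
Import duty = 326099.37 × 18% = 58697.89

CIF value: CAD 326099.37; import duty: CAD 58697.89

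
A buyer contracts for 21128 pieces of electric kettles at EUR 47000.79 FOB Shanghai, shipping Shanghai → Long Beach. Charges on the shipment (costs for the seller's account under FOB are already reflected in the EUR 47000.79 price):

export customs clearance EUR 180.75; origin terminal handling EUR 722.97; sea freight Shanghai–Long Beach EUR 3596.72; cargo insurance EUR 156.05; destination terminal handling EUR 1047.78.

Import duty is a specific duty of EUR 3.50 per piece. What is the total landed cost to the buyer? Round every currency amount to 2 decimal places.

Total landed cost: EUR 125749.34

FOB: the seller bears costs until goods are on board at the origin port; the buyer bears freight, insurance and all costs thereafter.
Already in the invoice (seller's account under FOB): export clearance, origin terminal — exclude.
CIF value = FOB price + freight + insurance = 47000.79 + 3596.72 + 156.05 = 50753.56
Import duty = 21128 × 3.50 = 73948.00
Buyer bears: freight 3596.72 + insurance 156.05 + destination terminal 1047.78 + duty 73948.00 = 78748.55
Landed cost = invoice 47000.79 + 78748.55 = 125749.34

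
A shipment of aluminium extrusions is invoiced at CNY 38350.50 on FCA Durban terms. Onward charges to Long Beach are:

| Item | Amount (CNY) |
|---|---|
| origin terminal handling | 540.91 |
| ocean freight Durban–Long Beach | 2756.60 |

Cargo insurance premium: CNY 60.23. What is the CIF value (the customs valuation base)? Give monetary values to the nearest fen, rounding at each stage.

CIF value: CNY 41708.24

CIF = FCA price + pre-shipment costs + freight + insurance
CIF = 38350.50 + 540.91 + 2756.60 + 60.23 = 41708.24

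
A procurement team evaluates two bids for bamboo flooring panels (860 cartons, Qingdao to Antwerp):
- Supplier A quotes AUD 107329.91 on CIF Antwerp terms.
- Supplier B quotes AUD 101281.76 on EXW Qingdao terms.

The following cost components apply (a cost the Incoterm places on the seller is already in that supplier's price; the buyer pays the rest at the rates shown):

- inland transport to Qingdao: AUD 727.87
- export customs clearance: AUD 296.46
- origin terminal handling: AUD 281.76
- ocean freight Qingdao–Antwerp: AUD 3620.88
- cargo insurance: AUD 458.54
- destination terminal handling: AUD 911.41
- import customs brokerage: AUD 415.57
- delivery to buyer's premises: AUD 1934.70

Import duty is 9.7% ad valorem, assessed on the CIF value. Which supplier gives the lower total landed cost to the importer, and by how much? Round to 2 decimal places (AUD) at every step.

Supplier A (CIF):
The CIF price already equals the CIF value: 107329.91
Import duty = 107329.91 × 9.7% = 10411.00
Buyer bears (A): 911.41 + 415.57 + 1934.70 = 3261.68
Landed cost (A) = invoice 107329.91 + 3261.68 + duty 10411.00 = 121002.59
Supplier B (EXW):
CIF value = EXW price + inland to port + export clearance + origin terminal + freight + insurance = 101281.76 + 727.87 + 296.46 + 281.76 + 3620.88 + 458.54 = 106667.27
Import duty = 106667.27 × 9.7% = 10346.73
Buyer bears (B): 727.87 + 296.46 + 281.76 + 3620.88 + 458.54 + 911.41 + 415.57 + 1934.70 = 8647.19
Landed cost (B) = invoice 101281.76 + 8647.19 + duty 10346.73 = 120275.68
Difference = |121002.59 − 120275.68| = 726.91

Supplier B is cheaper by AUD 726.91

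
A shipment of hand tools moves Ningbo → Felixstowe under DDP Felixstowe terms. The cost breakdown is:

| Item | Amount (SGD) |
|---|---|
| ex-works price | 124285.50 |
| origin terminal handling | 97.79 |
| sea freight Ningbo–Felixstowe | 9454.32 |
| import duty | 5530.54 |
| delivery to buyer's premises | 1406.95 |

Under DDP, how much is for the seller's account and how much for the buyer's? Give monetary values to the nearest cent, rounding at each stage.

DDP: the seller bears all costs including import duty.
Seller's account: goods 124285.50 + origin terminal 97.79 + freight 9454.32 + duty 5530.54 + delivery 1406.95 = 140775.10
Buyer's account: 0.00

Seller: SGD 140775.10; buyer: SGD 0.00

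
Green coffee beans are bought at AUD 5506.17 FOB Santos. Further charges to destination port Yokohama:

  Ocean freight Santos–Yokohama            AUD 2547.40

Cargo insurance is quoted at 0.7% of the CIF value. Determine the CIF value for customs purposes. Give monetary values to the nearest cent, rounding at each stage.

Let C be the CIF value. C = FOB price + freight + 0.7% × C
C − 0.7% × C = 5506.17 + 2547.40
0.993 × C = 8053.57
C = 8053.57 / 0.993 = 8110.34
Insurance premium = 0.7% × 8110.34 = 56.77

CIF value: AUD 8110.34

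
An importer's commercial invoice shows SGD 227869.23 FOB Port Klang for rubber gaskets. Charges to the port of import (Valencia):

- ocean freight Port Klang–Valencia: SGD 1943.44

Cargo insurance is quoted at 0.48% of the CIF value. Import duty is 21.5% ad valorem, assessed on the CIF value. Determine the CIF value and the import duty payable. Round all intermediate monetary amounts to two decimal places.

CIF value: SGD 230921.09; import duty: SGD 49648.03

Let C be the CIF value. C = FOB price + freight + 0.48% × C
C − 0.48% × C = 227869.23 + 1943.44
0.9952 × C = 229812.67
C = 229812.67 / 0.9952 = 230921.09
Insurance premium = 0.48% × 230921.09 = 1108.42
Import duty = 230921.09 × 21.5% = 49648.03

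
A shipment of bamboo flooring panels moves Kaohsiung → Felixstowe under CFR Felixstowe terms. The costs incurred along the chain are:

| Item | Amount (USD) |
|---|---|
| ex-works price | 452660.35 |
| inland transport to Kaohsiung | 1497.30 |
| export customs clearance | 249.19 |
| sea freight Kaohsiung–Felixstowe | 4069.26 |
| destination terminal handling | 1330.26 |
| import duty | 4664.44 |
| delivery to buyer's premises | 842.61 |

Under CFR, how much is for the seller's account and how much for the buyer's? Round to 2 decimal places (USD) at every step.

Seller: USD 458476.10; buyer: USD 6837.31

CFR: the seller pays costs through ocean freight to the destination port, but not insurance.
Seller's account: goods 452660.35 + inland to port 1497.30 + export clearance 249.19 + freight 4069.26 = 458476.10
Buyer's account: destination terminal 1330.26 + duty 4664.44 + delivery 842.61 = 6837.31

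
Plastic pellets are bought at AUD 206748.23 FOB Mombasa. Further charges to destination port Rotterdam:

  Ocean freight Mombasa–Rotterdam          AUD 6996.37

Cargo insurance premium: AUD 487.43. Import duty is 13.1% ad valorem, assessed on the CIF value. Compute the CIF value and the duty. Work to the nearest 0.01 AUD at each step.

CIF = FOB price + freight + insurance
CIF = 206748.23 + 6996.37 + 487.43 = 214232.03
Import duty = 214232.03 × 13.1% = 28064.40

CIF value: AUD 214232.03; import duty: AUD 28064.40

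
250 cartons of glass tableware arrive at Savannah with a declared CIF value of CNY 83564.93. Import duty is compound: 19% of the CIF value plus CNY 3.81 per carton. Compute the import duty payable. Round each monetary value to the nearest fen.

Ad valorem component: 83564.93 × 19% = 15877.34
Specific component: 250 × 3.81 = 952.50
Import duty = 15877.34 + 952.50 = 16829.84

Import duty: CNY 16829.84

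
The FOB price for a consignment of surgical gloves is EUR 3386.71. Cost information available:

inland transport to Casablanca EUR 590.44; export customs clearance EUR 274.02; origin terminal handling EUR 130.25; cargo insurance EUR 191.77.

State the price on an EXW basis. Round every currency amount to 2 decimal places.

EXW price: EUR 2392.00

Not relevant to the conversion: insurance — on the buyer under both terms; not part of either seller's price.
From FOB to EXW, the seller no longer bears: inland to port, export clearance, origin terminal.
EXW price = 3386.71 − 590.44 − 274.02 − 130.25 = 2392.00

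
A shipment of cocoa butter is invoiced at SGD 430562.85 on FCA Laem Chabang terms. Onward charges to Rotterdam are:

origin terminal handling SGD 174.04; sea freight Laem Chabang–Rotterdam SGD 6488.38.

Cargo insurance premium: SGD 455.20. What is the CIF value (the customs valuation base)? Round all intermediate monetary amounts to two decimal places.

CIF value: SGD 437680.47

CIF = FCA price + pre-shipment costs + freight + insurance
CIF = 430562.85 + 174.04 + 6488.38 + 455.20 = 437680.47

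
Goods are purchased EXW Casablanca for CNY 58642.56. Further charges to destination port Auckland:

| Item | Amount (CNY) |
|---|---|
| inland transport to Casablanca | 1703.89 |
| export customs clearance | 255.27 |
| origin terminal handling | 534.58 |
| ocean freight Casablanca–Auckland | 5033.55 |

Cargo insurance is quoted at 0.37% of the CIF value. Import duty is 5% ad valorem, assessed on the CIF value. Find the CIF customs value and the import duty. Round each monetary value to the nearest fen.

CIF value: CNY 66415.59; import duty: CNY 3320.78

Let C be the CIF value. C = EXW price + pre-shipment costs + freight + 0.37% × C
C − 0.37% × C = 58642.56 + 1703.89 + 255.27 + 534.58 + 5033.55
0.9963 × C = 66169.85
C = 66169.85 / 0.9963 = 66415.59
Insurance premium = 0.37% × 66415.59 = 245.74
Import duty = 66415.59 × 5% = 3320.78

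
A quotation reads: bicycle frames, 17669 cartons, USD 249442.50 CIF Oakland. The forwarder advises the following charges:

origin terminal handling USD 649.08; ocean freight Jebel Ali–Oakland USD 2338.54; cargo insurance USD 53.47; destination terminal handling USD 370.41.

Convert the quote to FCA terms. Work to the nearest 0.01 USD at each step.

Not relevant to the conversion: destination terminal — on the buyer under both terms; not part of either seller's price.
From CIF to FCA, the seller no longer bears: origin terminal, freight, insurance.
FCA price = 249442.50 − 649.08 − 2338.54 − 53.47 = 246401.41

FCA price: USD 246401.41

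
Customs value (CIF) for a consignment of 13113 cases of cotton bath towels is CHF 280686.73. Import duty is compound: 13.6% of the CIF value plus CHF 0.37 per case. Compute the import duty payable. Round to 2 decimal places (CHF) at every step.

Ad valorem component: 280686.73 × 13.6% = 38173.40
Specific component: 13113 × 0.37 = 4851.81
Import duty = 38173.40 + 4851.81 = 43025.21

Import duty: CHF 43025.21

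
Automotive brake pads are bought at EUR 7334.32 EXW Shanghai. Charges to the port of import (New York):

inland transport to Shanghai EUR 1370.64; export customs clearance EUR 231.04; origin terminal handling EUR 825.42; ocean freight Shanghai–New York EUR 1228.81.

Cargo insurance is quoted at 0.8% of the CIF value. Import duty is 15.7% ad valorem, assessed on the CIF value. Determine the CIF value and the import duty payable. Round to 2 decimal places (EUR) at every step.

CIF value: EUR 11078.86; import duty: EUR 1739.38

Let C be the CIF value. C = EXW price + pre-shipment costs + freight + 0.8% × C
C − 0.8% × C = 7334.32 + 1370.64 + 231.04 + 825.42 + 1228.81
0.992 × C = 10990.23
C = 10990.23 / 0.992 = 11078.86
Insurance premium = 0.8% × 11078.86 = 88.63
Import duty = 11078.86 × 15.7% = 1739.38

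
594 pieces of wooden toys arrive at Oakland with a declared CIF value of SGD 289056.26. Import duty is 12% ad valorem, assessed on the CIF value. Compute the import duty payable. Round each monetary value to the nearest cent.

Import duty = 289056.26 × 12% = 34686.75

Import duty: SGD 34686.75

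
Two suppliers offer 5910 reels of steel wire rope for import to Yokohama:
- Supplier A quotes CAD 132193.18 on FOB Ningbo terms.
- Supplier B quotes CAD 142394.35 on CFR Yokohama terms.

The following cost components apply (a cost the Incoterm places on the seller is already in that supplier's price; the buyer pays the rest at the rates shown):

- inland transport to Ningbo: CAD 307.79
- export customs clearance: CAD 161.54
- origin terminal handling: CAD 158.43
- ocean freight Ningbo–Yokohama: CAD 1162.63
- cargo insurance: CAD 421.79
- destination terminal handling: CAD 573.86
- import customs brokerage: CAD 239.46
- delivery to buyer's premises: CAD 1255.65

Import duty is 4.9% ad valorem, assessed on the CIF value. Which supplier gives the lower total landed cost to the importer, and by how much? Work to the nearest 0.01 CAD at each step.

Supplier A is cheaper by CAD 9481.43

Supplier A (FOB):
CIF value = FOB price + freight + insurance = 132193.18 + 1162.63 + 421.79 = 133777.60
Import duty = 133777.60 × 4.9% = 6555.10
Buyer bears (A): 1162.63 + 421.79 + 573.86 + 239.46 + 1255.65 = 3653.39
Landed cost (A) = invoice 132193.18 + 3653.39 + duty 6555.10 = 142401.67
Supplier B (CFR):
CIF value = CFR price + insurance = 142394.35 + 421.79 = 142816.14
Import duty = 142816.14 × 4.9% = 6997.99
Buyer bears (B): 421.79 + 573.86 + 239.46 + 1255.65 = 2490.76
Landed cost (B) = invoice 142394.35 + 2490.76 + duty 6997.99 = 151883.10
Difference = |142401.67 − 151883.10| = 9481.43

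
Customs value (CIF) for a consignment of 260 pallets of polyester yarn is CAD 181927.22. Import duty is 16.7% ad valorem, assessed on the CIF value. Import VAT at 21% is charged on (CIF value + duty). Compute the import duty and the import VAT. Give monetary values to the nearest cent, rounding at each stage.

Import duty: CAD 30381.85; import VAT: CAD 44584.90

Import duty = 181927.22 × 16.7% = 30381.85
VAT base = CIF + duty = 181927.22 + 30381.85 = 212309.07
Import VAT = 212309.07 × 21% = 44584.90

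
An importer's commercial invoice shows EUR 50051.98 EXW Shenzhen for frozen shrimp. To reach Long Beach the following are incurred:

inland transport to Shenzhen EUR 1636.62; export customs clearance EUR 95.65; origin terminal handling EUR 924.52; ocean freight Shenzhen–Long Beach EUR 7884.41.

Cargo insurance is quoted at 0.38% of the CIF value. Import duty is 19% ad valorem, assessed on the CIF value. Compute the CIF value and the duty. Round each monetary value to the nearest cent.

Let C be the CIF value. C = EXW price + pre-shipment costs + freight + 0.38% × C
C − 0.38% × C = 50051.98 + 1636.62 + 95.65 + 924.52 + 7884.41
0.9962 × C = 60593.18
C = 60593.18 / 0.9962 = 60824.31
Insurance premium = 0.38% × 60824.31 = 231.13
Import duty = 60824.31 × 19% = 11556.62

CIF value: EUR 60824.31; import duty: EUR 11556.62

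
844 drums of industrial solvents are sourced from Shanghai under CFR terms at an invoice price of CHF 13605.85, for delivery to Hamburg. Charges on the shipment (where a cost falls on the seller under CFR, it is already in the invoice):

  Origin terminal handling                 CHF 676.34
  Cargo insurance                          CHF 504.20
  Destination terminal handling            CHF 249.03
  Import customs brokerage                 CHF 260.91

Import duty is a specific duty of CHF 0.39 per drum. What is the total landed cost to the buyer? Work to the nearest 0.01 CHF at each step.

CFR: the seller pays costs through ocean freight to the destination port, but not insurance.
Already in the invoice (seller's account under CFR): origin terminal — exclude.
CIF value = CFR price + insurance = 13605.85 + 504.20 = 14110.05
Import duty = 844 × 0.39 = 329.16
Buyer bears: insurance 504.20 + destination terminal 249.03 + brokerage 260.91 + duty 329.16 = 1343.30
Landed cost = invoice 13605.85 + 1343.30 = 14949.15

Total landed cost: CHF 14949.15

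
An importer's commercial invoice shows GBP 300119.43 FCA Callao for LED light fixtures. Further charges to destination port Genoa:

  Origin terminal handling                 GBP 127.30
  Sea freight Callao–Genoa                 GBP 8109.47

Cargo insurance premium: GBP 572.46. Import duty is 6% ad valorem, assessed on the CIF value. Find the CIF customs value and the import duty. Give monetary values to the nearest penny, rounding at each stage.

CIF = FCA price + pre-shipment costs + freight + insurance
CIF = 300119.43 + 127.30 + 8109.47 + 572.46 = 308928.66
Import duty = 308928.66 × 6% = 18535.72

CIF value: GBP 308928.66; import duty: GBP 18535.72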